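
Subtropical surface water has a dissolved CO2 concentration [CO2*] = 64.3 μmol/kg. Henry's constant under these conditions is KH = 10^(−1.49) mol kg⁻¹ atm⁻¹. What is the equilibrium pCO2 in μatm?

pCO2 = 1990 μatm

KH = 10^(−1.49) = 3.236×10^-2 mol kg⁻¹ atm⁻¹
pCO2 = [CO2*]/KH = 64.3×10^-6 / 3.236×10^-2 = 1.99×10^-3 atm = 1990 μatm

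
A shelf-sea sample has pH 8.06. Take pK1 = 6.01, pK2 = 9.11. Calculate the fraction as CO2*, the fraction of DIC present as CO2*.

α₀ = 0.00812

α₀ = 1 / (1 + K1/[H⁺] + K1K2/[H⁺]²) = 1 / (1 + 10^+2.05 + 10^+1.00)
   = 1 / (1 + 112.20 + 10.000) = 1/123.20 = 0.008117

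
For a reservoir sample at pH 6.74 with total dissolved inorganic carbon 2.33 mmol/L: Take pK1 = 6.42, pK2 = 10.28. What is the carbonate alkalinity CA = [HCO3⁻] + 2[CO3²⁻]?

CA = [HCO3⁻] + 2[CO3²⁻] = (α₁ + 2α₂)·DIC
At pH 6.74: [H⁺]/K1 = 10^-0.32 = 0.47863, K2/[H⁺] = 10^-3.54 = 0.00028840
α₁ = 1/(1 + 0.47863 + 0.00028840) = 1/1.4789 = 0.6762; α₂ = α₁·K2/[H⁺] = 0.0001950
α₁ + 2α₂ = 0.6766
CA = 0.6766 × 2.33 = 1.58 mmol/L

CA = 1.58 mmol/L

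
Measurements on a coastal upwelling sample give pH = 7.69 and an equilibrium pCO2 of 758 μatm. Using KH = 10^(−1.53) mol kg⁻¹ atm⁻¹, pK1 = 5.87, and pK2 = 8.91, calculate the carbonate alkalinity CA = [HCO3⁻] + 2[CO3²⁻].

[CO2*] = KH · pCO2 = 10^(−1.53) × 758×10^-6 = 2.237×10^-5 mol/kg
α₀ = 1/(1 + K1/[H⁺] + K1K2/[H⁺]²) = 1/(1 + 10^+1.82 + 10^+0.60) = 0.01407
DIC = [CO2*]/α₀ = 2.237×10^-5 / 0.01407 = 1.589 mmol/kg
CA = (α₁ + 2α₂)·DIC = (0.9299 + 2×0.05603) × 1.589 = 1.66 mmol/kg

CA = 1.66 mmol/kg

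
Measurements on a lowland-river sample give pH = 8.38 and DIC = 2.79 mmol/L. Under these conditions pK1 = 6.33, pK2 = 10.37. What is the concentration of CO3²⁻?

α₂ = 1 / (1 + [H⁺]/K2 + [H⁺]²/(K1K2)) = 1 / (1 + 10^+1.99 + 10^-0.06)
   = 1 / (1 + 97.724 + 0.87096) = 1/99.595 = 0.01004
[CO3²⁻] = α₂ × DIC = 0.01004 × 2.79 = 0.0280 mmol/L

[CO3²⁻] = 0.0280 mmol/L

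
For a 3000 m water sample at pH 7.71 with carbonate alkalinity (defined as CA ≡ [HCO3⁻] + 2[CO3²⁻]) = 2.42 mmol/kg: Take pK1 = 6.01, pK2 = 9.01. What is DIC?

CA = [HCO3⁻] + 2[CO3²⁻] = (α₁ + 2α₂)·DIC
At pH 7.71: [H⁺]/K1 = 10^-1.70 = 0.019953, K2/[H⁺] = 10^-1.30 = 0.050119
α₁ = 1/(1 + 0.019953 + 0.050119) = 1/1.0701 = 0.9345; α₂ = α₁·K2/[H⁺] = 0.04684
α₁ + 2α₂ = 1.0282
DIC = CA / (α₁ + 2α₂) = 2.42 / 1.0282 = 2.35 mmol/kg

DIC = 2.35 mmol/kg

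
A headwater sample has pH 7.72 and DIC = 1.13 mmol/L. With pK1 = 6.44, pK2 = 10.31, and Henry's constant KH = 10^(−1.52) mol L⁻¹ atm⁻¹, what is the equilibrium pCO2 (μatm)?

α₀ = 1 / (1 + K1/[H⁺] + K1K2/[H⁺]²) = 1 / (1 + 10^+1.28 + 10^-1.31)
   = 1 / (1 + 19.055 + 0.048978) = 1/20.104 = 0.04974
[CO2*] = α₀ × DIC = 0.04974 × 1.13 = 0.05621 mmol/L
pCO2 = [CO2*]/KH = 5.621×10^-5 / 3.020×10^-2 = 1860 μatm

pCO2 = 1860 μatm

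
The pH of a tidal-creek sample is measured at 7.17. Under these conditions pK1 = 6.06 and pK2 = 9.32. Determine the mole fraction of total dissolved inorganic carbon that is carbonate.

α₂ = 1 / (1 + [H⁺]/K2 + [H⁺]²/(K1K2)) = 1 / (1 + 10^+2.15 + 10^+1.04)
   = 1 / (1 + 141.25 + 10.965) = 1/153.22 = 0.006527

α₂ = 0.00653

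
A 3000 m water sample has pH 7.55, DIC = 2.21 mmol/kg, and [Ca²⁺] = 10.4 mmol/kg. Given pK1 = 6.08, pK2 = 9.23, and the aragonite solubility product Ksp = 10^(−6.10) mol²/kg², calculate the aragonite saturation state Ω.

α₂ = 1 / (1 + [H⁺]/K2 + [H⁺]²/(K1K2)) = 1 / (1 + 10^+1.68 + 10^+0.21)
   = 1 / (1 + 47.863 + 1.6218) = 1/50.485 = 0.01981
[CO3²⁻] = α₂ × DIC = 0.01981 × 2.21 = 0.04378 mmol/kg
Ksp = 10^(−6.10) = 7.943×10^-7
Ω = [Ca²⁺][CO3²⁻]/Ksp = (10.4×10^-3)(4.378×10^-5) / 7.943×10^-7 = 0.573

Ω = 0.573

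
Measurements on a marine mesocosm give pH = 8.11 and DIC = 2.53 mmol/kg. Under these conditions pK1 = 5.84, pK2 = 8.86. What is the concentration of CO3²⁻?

α₂ = 1 / (1 + [H⁺]/K2 + [H⁺]²/(K1K2)) = 1 / (1 + 10^+0.75 + 10^-1.52)
   = 1 / (1 + 5.6234 + 0.030200) = 1/6.6536 = 0.1503
[CO3²⁻] = α₂ × DIC = 0.1503 × 2.53 = 0.380 mmol/kg

[CO3²⁻] = 0.380 mmol/kg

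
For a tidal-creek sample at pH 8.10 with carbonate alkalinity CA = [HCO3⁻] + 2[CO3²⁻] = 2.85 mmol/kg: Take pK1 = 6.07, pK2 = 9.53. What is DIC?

CA = [HCO3⁻] + 2[CO3²⁻] = (α₁ + 2α₂)·DIC
At pH 8.10: [H⁺]/K1 = 10^-2.03 = 0.0093325, K2/[H⁺] = 10^-1.43 = 0.037154
α₁ = 1/(1 + 0.0093325 + 0.037154) = 1/1.0465 = 0.9556; α₂ = α₁·K2/[H⁺] = 0.03550
α₁ + 2α₂ = 1.0266
DIC = CA / (α₁ + 2α₂) = 2.85 / 1.0266 = 2.78 mmol/kg

DIC = 2.78 mmol/kg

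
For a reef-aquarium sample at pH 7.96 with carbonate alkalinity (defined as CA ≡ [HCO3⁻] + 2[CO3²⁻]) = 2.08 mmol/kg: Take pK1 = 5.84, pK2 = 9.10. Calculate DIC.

DIC = 1.96 mmol/kg

CA = [HCO3⁻] + 2[CO3²⁻] = (α₁ + 2α₂)·DIC
At pH 7.96: [H⁺]/K1 = 10^-2.12 = 0.0075858, K2/[H⁺] = 10^-1.14 = 0.072444
α₁ = 1/(1 + 0.0075858 + 0.072444) = 1/1.0800 = 0.9259; α₂ = α₁·K2/[H⁺] = 0.06708
α₁ + 2α₂ = 1.0601
DIC = CA / (α₁ + 2α₂) = 2.08 / 1.0601 = 1.96 mmol/kg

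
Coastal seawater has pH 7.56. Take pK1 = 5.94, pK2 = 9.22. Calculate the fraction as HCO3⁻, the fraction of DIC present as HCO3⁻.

α₁ = 1 / (1 + [H⁺]/K1 + K2/[H⁺]) = 1 / (1 + 10^-1.62 + 10^-1.66)
   = 1 / (1 + 0.023988 + 0.021878) = 1/1.0459 = 0.9561

α₁ = 0.956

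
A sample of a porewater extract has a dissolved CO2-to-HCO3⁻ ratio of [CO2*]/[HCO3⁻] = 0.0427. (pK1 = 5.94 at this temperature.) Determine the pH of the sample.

pH = 7.31

From K1 = [H⁺][HCO3⁻]/[CO2*]:  pH = pK1 − log₁₀([CO2*]/[HCO3⁻])
log₁₀(0.0427) = -1.370
pH = 5.94 − (-1.370) = 7.31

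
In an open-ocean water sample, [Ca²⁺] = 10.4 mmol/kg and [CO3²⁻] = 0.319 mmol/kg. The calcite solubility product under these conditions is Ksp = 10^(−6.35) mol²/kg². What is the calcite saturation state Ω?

Ω = 7.43

Ksp = 10^(−6.35) = 4.467×10^-7
Ω = [Ca²⁺][CO3²⁻]/Ksp = (10.4×10^-3)(0.319×10^-3) / 4.467×10^-7 = 7.43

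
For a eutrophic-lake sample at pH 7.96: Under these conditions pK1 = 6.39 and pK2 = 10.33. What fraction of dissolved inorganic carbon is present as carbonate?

α₂ = 0.00414

α₂ = 1 / (1 + [H⁺]/K2 + [H⁺]²/(K1K2)) = 1 / (1 + 10^+2.37 + 10^+0.80)
   = 1 / (1 + 234.42 + 6.3096) = 1/241.73 = 0.004137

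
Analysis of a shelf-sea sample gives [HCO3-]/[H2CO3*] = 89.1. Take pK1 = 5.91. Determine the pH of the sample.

From K1 = [H⁺][HCO3-]/[H2CO3*]:  pH = pK1 + log₁₀([HCO3-]/[H2CO3*])
log₁₀(89.1) = +1.950
pH = 5.91 + (+1.950) = 7.86

pH = 7.86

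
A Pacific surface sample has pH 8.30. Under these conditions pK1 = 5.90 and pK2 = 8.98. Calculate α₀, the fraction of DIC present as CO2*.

α₀ = 1 / (1 + K1/[H⁺] + K1K2/[H⁺]²) = 1 / (1 + 10^+2.40 + 10^+1.72)
   = 1 / (1 + 251.19 + 52.481) = 1/304.67 = 0.003282

α₀ = 0.00328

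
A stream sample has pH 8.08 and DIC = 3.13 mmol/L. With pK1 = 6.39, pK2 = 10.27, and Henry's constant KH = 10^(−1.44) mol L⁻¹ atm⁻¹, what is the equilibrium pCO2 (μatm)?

α₀ = 1 / (1 + K1/[H⁺] + K1K2/[H⁺]²) = 1 / (1 + 10^+1.69 + 10^-0.50)
   = 1 / (1 + 48.978 + 0.31623) = 1/50.294 = 0.01988
[CO2*] = α₀ × DIC = 0.01988 × 3.13 = 0.06223 mmol/L
pCO2 = [CO2*]/KH = 6.223×10^-5 / 3.631×10^-2 = 1710 μatm

pCO2 = 1710 μatm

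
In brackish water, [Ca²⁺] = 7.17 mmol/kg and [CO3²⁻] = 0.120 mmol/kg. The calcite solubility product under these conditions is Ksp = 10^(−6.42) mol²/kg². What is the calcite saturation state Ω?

Ω = 2.26

Ksp = 10^(−6.42) = 3.802×10^-7
Ω = [Ca²⁺][CO3²⁻]/Ksp = (7.17×10^-3)(0.120×10^-3) / 3.802×10^-7 = 2.26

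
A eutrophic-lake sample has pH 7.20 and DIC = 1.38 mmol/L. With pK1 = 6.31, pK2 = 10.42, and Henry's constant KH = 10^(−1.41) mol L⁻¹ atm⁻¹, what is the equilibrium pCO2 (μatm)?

pCO2 = 4050 μatm

α₀ = 1 / (1 + K1/[H⁺] + K1K2/[H⁺]²) = 1 / (1 + 10^+0.89 + 10^-2.33)
   = 1 / (1 + 7.7625 + 0.0046774) = 1/8.7671 = 0.1141
[CO2*] = α₀ × DIC = 0.1141 × 1.38 = 0.1574 mmol/L
pCO2 = [CO2*]/KH = 1.574×10^-4 / 3.890×10^-2 = 4050 μatm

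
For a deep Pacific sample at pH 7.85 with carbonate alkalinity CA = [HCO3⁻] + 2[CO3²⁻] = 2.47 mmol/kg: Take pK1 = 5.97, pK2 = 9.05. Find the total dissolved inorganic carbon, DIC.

DIC = 2.36 mmol/kg

CA = [HCO3⁻] + 2[CO3²⁻] = (α₁ + 2α₂)·DIC
At pH 7.85: [H⁺]/K1 = 10^-1.88 = 0.013183, K2/[H⁺] = 10^-1.20 = 0.063096
α₁ = 1/(1 + 0.013183 + 0.063096) = 1/1.0763 = 0.9291; α₂ = α₁·K2/[H⁺] = 0.05862
α₁ + 2α₂ = 1.0464
DIC = CA / (α₁ + 2α₂) = 2.47 / 1.0464 = 2.36 mmol/kg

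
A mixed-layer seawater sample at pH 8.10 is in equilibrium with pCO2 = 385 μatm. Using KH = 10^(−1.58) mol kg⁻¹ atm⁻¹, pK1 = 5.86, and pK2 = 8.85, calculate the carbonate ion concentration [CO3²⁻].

[CO2*] = KH · pCO2 = 10^(−1.58) × 385×10^-6 = 1.013×10^-5 mol/kg
α₀ = 1/(1 + K1/[H⁺] + K1K2/[H⁺]²) = 1/(1 + 10^+2.24 + 10^+1.49) = 0.004862
DIC = [CO2*]/α₀ = 1.013×10^-5 / 0.004862 = 2.083 mmol/kg
[CO3²⁻] = α₂·DIC; α₂ = 0.1502, so [CO3²⁻] = 0.1502 × 2.083 = 0.313 mmol/kg

[CO3²⁻] = 0.313 mmol/kg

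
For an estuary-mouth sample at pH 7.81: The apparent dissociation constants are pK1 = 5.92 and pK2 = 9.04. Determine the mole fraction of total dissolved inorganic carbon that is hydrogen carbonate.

α₁ = 1 / (1 + [H⁺]/K1 + K2/[H⁺]) = 1 / (1 + 10^-1.89 + 10^-1.23)
   = 1 / (1 + 0.012882 + 0.058884) = 1/1.0718 = 0.9330

α₁ = 0.933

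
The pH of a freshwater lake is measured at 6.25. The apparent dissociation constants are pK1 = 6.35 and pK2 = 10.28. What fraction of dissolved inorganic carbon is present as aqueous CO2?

α₀ = 1 / (1 + K1/[H⁺] + K1K2/[H⁺]²) = 1 / (1 + 10^-0.10 + 10^-4.13)
   = 1 / (1 + 0.79433 + 7.4131×10^-5) = 1/1.7944 = 0.5573

α₀ = 0.557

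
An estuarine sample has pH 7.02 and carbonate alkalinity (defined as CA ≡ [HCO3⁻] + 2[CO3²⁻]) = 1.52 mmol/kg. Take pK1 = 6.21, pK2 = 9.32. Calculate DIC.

CA = [HCO3⁻] + 2[CO3²⁻] = (α₁ + 2α₂)·DIC
At pH 7.02: [H⁺]/K1 = 10^-0.81 = 0.15488, K2/[H⁺] = 10^-2.30 = 0.0050119
α₁ = 1/(1 + 0.15488 + 0.0050119) = 1/1.1599 = 0.8621; α₂ = α₁·K2/[H⁺] = 0.004321
α₁ + 2α₂ = 0.8708
DIC = CA / (α₁ + 2α₂) = 1.52 / 0.8708 = 1.75 mmol/kg

DIC = 1.75 mmol/kg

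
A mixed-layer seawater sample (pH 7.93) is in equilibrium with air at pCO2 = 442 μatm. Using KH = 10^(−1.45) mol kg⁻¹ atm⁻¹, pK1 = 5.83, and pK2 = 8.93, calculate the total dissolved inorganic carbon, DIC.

DIC = 2.19 mmol/kg

[CO2*] = KH · pCO2 = 10^(−1.45) × 442×10^-6 = 1.568×10^-5 mol/kg
α₀ = 1/(1 + K1/[H⁺] + K1K2/[H⁺]²) = 1/(1 + 10^+2.10 + 10^+1.10) = 0.007169
DIC = [CO2*]/α₀ = 1.568×10^-5 / 0.007169 = 2.19 mmol/kg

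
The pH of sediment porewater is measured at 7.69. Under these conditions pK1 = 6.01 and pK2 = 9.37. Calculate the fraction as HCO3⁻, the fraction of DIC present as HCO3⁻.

α₁ = 1 / (1 + [H⁺]/K1 + K2/[H⁺]) = 1 / (1 + 10^-1.68 + 10^-1.68)
   = 1 / (1 + 0.020893 + 0.020893) = 1/1.0418 = 0.9599

α₁ = 0.960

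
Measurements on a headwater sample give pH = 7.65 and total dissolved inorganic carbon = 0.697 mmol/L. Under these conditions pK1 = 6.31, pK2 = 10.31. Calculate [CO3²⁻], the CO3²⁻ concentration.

[CO3²⁻] = 1.46 μmol/L

α₂ = 1 / (1 + [H⁺]/K2 + [H⁺]²/(K1K2)) = 1 / (1 + 10^+2.66 + 10^+1.32)
   = 1 / (1 + 457.09 + 20.893) = 1/478.98 = 0.002088
[CO3²⁻] = α₂ × DIC = 0.002088 × 0.697 = 0.00146 mmol/L = 1.46 μmol/L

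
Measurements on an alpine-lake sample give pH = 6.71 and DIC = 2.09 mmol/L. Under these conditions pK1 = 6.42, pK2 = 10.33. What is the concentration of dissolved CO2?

α₀ = 1 / (1 + K1/[H⁺] + K1K2/[H⁺]²) = 1 / (1 + 10^+0.29 + 10^-3.33)
   = 1 / (1 + 1.9498 + 0.00046774) = 1/2.9503 = 0.3389
[CO2*] = α₀ × DIC = 0.3389 × 2.09 = 0.708 mmol/L

[CO2*] = 0.708 mmol/L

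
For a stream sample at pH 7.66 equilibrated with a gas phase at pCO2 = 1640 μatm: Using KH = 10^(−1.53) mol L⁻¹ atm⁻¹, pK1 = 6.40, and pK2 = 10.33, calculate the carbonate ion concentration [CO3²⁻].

[CO3²⁻] = 1.88 μmol/L

[CO2*] = KH · pCO2 = 10^(−1.53) × 1640×10^-6 = 4.840×10^-5 mol/L
α₀ = 1/(1 + K1/[H⁺] + K1K2/[H⁺]²) = 1/(1 + 10^+1.26 + 10^-1.41) = 0.05199
DIC = [CO2*]/α₀ = 4.840×10^-5 / 0.05199 = 0.9310 mmol/L
[CO3²⁻] = α₂·DIC; α₂ = 0.002022, so [CO3²⁻] = 0.002022 × 0.9310 = 0.00188 mmol/L = 1.88 μmol/L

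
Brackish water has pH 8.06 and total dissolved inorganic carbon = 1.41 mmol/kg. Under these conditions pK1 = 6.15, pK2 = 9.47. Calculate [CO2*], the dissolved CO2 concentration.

α₀ = 1 / (1 + K1/[H⁺] + K1K2/[H⁺]²) = 1 / (1 + 10^+1.91 + 10^+0.50)
   = 1 / (1 + 81.283 + 3.1623) = 1/85.445 = 0.01170
[CO2*] = α₀ × DIC = 0.01170 × 1.41 = 0.0165 mmol/kg = 16.5 μmol/kg

[CO2*] = 16.5 μmol/kg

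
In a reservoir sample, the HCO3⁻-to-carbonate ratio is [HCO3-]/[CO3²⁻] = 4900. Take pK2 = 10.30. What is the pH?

From K2 = [H⁺][CO3²⁻]/[HCO3-]:  pH = pK2 − log₁₀([HCO3-]/[CO3²⁻])
log₁₀(4900) = +3.690
pH = 10.30 − (+3.690) = 6.61

pH = 6.61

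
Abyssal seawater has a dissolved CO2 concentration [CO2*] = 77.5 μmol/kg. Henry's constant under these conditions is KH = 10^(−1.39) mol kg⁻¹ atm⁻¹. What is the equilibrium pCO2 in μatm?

pCO2 = 1900 μatm

KH = 10^(−1.39) = 4.074×10^-2 mol kg⁻¹ atm⁻¹
pCO2 = [CO2*]/KH = 77.5×10^-6 / 4.074×10^-2 = 1.90×10^-3 atm = 1900 μatm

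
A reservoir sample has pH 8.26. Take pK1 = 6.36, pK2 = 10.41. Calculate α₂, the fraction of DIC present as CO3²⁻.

α₂ = 0.00694

α₂ = 1 / (1 + [H⁺]/K2 + [H⁺]²/(K1K2)) = 1 / (1 + 10^+2.15 + 10^+0.25)
   = 1 / (1 + 141.25 + 1.7783) = 1/144.03 = 0.006943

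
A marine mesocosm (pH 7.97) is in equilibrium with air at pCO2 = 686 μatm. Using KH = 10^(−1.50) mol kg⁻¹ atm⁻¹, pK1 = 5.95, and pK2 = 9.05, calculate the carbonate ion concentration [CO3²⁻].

[CO2*] = KH · pCO2 = 10^(−1.50) × 686×10^-6 = 2.169×10^-5 mol/kg
α₀ = 1/(1 + K1/[H⁺] + K1K2/[H⁺]²) = 1/(1 + 10^+2.02 + 10^+0.94) = 0.008740
DIC = [CO2*]/α₀ = 2.169×10^-5 / 0.008740 = 2.482 mmol/kg
[CO3²⁻] = α₂·DIC; α₂ = 0.07612, so [CO3²⁻] = 0.07612 × 2.482 = 0.189 mmol/kg

[CO3²⁻] = 0.189 mmol/kg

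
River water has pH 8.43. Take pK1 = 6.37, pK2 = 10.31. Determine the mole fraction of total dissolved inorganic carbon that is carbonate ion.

α₂ = 1 / (1 + [H⁺]/K2 + [H⁺]²/(K1K2)) = 1 / (1 + 10^+1.88 + 10^-0.18)
   = 1 / (1 + 75.858 + 0.66069) = 1/77.518 = 0.01290

α₂ = 0.0129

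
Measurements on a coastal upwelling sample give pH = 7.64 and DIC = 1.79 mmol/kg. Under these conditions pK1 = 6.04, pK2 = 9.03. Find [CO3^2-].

[CO3²⁻] = 0.0684 mmol/kg

α₂ = 1 / (1 + [H⁺]/K2 + [H⁺]²/(K1K2)) = 1 / (1 + 10^+1.39 + 10^-0.21)
   = 1 / (1 + 24.547 + 0.61660) = 1/26.164 = 0.03822
[CO3²⁻] = α₂ × DIC = 0.03822 × 1.79 = 0.0684 mmol/kg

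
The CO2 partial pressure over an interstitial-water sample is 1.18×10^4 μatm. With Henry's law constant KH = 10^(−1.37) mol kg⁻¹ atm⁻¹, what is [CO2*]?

KH = 10^(−1.37) = 4.266×10^-2 mol kg⁻¹ atm⁻¹
[CO2*] = KH · pCO2 = 4.266×10^-2 × 1.18×10^4×10^-6 atm = 5.03×10^-4 mol/kg

[CO2*] = 503 μmol/kg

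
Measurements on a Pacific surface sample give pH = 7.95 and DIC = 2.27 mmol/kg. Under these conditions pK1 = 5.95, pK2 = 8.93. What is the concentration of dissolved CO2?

[CO2*] = 0.0204 mmol/kg

α₀ = 1 / (1 + K1/[H⁺] + K1K2/[H⁺]²) = 1 / (1 + 10^+2.00 + 10^+1.02)
   = 1 / (1 + 100.00 + 10.471) = 1/111.47 = 0.008971
[CO2*] = α₀ × DIC = 0.008971 × 2.27 = 0.0204 mmol/kg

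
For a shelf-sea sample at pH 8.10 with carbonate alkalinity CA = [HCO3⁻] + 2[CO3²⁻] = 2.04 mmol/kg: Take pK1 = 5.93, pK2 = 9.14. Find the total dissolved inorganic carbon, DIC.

CA = [HCO3⁻] + 2[CO3²⁻] = (α₁ + 2α₂)·DIC
At pH 8.10: [H⁺]/K1 = 10^-2.17 = 0.0067608, K2/[H⁺] = 10^-1.04 = 0.091201
α₁ = 1/(1 + 0.0067608 + 0.091201) = 1/1.0980 = 0.9108; α₂ = α₁·K2/[H⁺] = 0.08306
α₁ + 2α₂ = 1.0769
DIC = CA / (α₁ + 2α₂) = 2.04 / 1.0769 = 1.89 mmol/kg

DIC = 1.89 mmol/kg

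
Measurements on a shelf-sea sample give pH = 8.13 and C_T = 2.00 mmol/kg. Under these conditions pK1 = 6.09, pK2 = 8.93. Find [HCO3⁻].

[HCO3⁻] = 1.71 mmol/kg

α₁ = 1 / (1 + [H⁺]/K1 + K2/[H⁺]) = 1 / (1 + 10^-2.04 + 10^-0.80)
   = 1 / (1 + 0.0091201 + 0.15849) = 1/1.1676 = 0.8565
[HCO3⁻] = α₁ × DIC = 0.8565 × 2.00 = 1.71 mmol/kg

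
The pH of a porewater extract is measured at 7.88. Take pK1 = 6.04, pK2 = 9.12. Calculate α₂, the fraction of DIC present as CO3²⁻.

α₂ = 0.0537

α₂ = 1 / (1 + [H⁺]/K2 + [H⁺]²/(K1K2)) = 1 / (1 + 10^+1.24 + 10^-0.60)
   = 1 / (1 + 17.378 + 0.25119) = 1/18.629 = 0.05368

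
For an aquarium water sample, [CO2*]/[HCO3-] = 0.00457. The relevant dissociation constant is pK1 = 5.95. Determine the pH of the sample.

pH = 8.29

From K1 = [H⁺][HCO3-]/[CO2*]:  pH = pK1 − log₁₀([CO2*]/[HCO3-])
log₁₀(0.00457) = -2.340
pH = 5.95 − (-2.340) = 8.29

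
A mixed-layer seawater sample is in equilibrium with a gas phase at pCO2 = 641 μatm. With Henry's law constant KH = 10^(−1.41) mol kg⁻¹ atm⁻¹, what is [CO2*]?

[CO2*] = 24.9 μmol/kg

KH = 10^(−1.41) = 3.890×10^-2 mol kg⁻¹ atm⁻¹
[CO2*] = KH · pCO2 = 3.890×10^-2 × 641×10^-6 atm = 2.49×10^-5 mol/kg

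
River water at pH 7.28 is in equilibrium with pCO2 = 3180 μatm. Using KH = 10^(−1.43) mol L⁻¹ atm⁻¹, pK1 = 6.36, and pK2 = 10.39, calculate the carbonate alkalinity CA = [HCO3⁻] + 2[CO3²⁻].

CA = 0.984 mmol/L

[CO2*] = KH · pCO2 = 10^(−1.43) × 3180×10^-6 = 1.181×10^-4 mol/L
α₀ = 1/(1 + K1/[H⁺] + K1K2/[H⁺]²) = 1/(1 + 10^+0.92 + 10^-2.19) = 0.1072
DIC = [CO2*]/α₀ = 1.181×10^-4 / 0.1072 = 1.102 mmol/L
CA = (α₁ + 2α₂)·DIC = (0.8921 + 2×0.0006925) × 1.102 = 0.984 mmol/L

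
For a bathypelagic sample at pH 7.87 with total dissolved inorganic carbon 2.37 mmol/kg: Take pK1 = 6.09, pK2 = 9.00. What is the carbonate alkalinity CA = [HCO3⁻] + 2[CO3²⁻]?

CA = 2.50 mmol/kg

CA = [HCO3⁻] + 2[CO3²⁻] = (α₁ + 2α₂)·DIC
At pH 7.87: [H⁺]/K1 = 10^-1.78 = 0.016596, K2/[H⁺] = 10^-1.13 = 0.074131
α₁ = 1/(1 + 0.016596 + 0.074131) = 1/1.0907 = 0.9168; α₂ = α₁·K2/[H⁺] = 0.06796
α₁ + 2α₂ = 1.0527
CA = 1.0527 × 2.37 = 2.50 mmol/kg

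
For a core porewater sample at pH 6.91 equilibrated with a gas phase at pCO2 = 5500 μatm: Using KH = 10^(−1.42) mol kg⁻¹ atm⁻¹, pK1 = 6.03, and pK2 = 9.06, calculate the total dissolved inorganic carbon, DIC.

[CO2*] = KH · pCO2 = 10^(−1.42) × 5500×10^-6 = 2.091×10^-4 mol/kg
α₀ = 1/(1 + K1/[H⁺] + K1K2/[H⁺]²) = 1/(1 + 10^+0.88 + 10^-1.27) = 0.1157
DIC = [CO2*]/α₀ = 2.091×10^-4 / 0.1157 = 1.81 mmol/kg

DIC = 1.81 mmol/kg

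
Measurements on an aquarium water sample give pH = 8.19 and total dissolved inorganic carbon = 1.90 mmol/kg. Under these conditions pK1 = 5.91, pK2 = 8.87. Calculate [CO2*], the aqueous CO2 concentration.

α₀ = 1 / (1 + K1/[H⁺] + K1K2/[H⁺]²) = 1 / (1 + 10^+2.28 + 10^+1.60)
   = 1 / (1 + 190.55 + 39.811) = 1/231.36 = 0.004322
[CO2*] = α₀ × DIC = 0.004322 × 1.90 = 0.00821 mmol/kg = 8.21 μmol/kg

[CO2*] = 8.21 μmol/kg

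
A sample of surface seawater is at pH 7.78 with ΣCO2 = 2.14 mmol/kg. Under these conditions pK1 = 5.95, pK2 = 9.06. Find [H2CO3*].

α₀ = 1 / (1 + K1/[H⁺] + K1K2/[H⁺]²) = 1 / (1 + 10^+1.83 + 10^+0.55)
   = 1 / (1 + 67.608 + 3.5481) = 1/72.156 = 0.01386
[CO2*] = α₀ × DIC = 0.01386 × 2.14 = 0.0297 mmol/kg

[CO2*] = 0.0297 mmol/kg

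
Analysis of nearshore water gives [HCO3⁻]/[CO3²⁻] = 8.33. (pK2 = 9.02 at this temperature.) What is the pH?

pH = 8.10

From K2 = [H⁺][CO3²⁻]/[HCO3⁻]:  pH = pK2 − log₁₀([HCO3⁻]/[CO3²⁻])
log₁₀(8.33) = +0.921
pH = 9.02 − (+0.921) = 8.10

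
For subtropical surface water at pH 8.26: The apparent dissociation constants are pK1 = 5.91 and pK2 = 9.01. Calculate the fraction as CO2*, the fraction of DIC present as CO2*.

α₀ = 1 / (1 + K1/[H⁺] + K1K2/[H⁺]²) = 1 / (1 + 10^+2.35 + 10^+1.60)
   = 1 / (1 + 223.87 + 39.811) = 1/264.68 = 0.003778

α₀ = 0.00378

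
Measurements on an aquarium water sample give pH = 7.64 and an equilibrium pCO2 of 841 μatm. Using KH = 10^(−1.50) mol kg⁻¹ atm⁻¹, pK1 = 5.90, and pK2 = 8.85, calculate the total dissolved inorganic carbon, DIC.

[CO2*] = KH · pCO2 = 10^(−1.50) × 841×10^-6 = 2.659×10^-5 mol/kg
α₀ = 1/(1 + K1/[H⁺] + K1K2/[H⁺]²) = 1/(1 + 10^+1.74 + 10^+0.53) = 0.01685
DIC = [CO2*]/α₀ = 2.659×10^-5 / 0.01685 = 1.58 mmol/kg

DIC = 1.58 mmol/kg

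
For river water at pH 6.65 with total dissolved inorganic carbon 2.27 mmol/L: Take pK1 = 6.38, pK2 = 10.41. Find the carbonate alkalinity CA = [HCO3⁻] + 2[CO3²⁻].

CA = 1.48 mmol/L

CA = [HCO3⁻] + 2[CO3²⁻] = (α₁ + 2α₂)·DIC
At pH 6.65: [H⁺]/K1 = 10^-0.27 = 0.53703, K2/[H⁺] = 10^-3.76 = 0.00017378
α₁ = 1/(1 + 0.53703 + 0.00017378) = 1/1.5372 = 0.6505; α₂ = α₁·K2/[H⁺] = 0.0001130
α₁ + 2α₂ = 0.6508
CA = 0.6508 × 2.27 = 1.48 mmol/L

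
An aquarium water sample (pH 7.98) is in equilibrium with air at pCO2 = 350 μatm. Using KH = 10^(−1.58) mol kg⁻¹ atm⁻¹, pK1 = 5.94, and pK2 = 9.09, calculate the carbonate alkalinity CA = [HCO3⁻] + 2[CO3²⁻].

[CO2*] = KH · pCO2 = 10^(−1.58) × 350×10^-6 = 9.206×10^-6 mol/kg
α₀ = 1/(1 + K1/[H⁺] + K1K2/[H⁺]²) = 1/(1 + 10^+2.04 + 10^+0.93) = 0.008392
DIC = [CO2*]/α₀ = 9.206×10^-6 / 0.008392 = 1.097 mmol/kg
CA = (α₁ + 2α₂)·DIC = (0.9202 + 2×0.07143) × 1.097 = 1.17 mmol/kg

CA = 1.17 mmol/kg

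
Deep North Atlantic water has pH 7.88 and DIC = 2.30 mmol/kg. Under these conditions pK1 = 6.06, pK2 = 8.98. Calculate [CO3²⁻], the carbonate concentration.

α₂ = 1 / (1 + [H⁺]/K2 + [H⁺]²/(K1K2)) = 1 / (1 + 10^+1.10 + 10^-0.72)
   = 1 / (1 + 12.589 + 0.19055) = 1/13.780 = 0.07257
[CO3²⁻] = α₂ × DIC = 0.07257 × 2.30 = 0.167 mmol/kg

[CO3²⁻] = 0.167 mmol/kg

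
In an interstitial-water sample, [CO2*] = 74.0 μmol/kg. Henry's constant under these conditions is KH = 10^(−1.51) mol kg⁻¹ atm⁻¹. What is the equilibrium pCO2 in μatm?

KH = 10^(−1.51) = 3.090×10^-2 mol kg⁻¹ atm⁻¹
pCO2 = [CO2*]/KH = 74.0×10^-6 / 3.090×10^-2 = 2.39×10^-3 atm = 2390 μatm

pCO2 = 2390 μatm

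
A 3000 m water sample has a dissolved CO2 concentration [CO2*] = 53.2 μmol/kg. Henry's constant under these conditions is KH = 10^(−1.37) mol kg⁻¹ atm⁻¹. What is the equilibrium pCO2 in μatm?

KH = 10^(−1.37) = 4.266×10^-2 mol kg⁻¹ atm⁻¹
pCO2 = [CO2*]/KH = 53.2×10^-6 / 4.266×10^-2 = 1.25×10^-3 atm = 1250 μatm

pCO2 = 1250 μatm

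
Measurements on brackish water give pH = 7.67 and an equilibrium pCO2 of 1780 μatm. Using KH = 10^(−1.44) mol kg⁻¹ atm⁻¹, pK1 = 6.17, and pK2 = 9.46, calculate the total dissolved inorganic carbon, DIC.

DIC = 2.14 mmol/kg

[CO2*] = KH · pCO2 = 10^(−1.44) × 1780×10^-6 = 6.463×10^-5 mol/kg
α₀ = 1/(1 + K1/[H⁺] + K1K2/[H⁺]²) = 1/(1 + 10^+1.50 + 10^-0.29) = 0.03018
DIC = [CO2*]/α₀ = 6.463×10^-5 / 0.03018 = 2.14 mmol/kg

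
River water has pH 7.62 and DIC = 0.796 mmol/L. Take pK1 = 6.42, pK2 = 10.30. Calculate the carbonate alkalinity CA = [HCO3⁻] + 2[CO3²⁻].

CA = [HCO3⁻] + 2[CO3²⁻] = (α₁ + 2α₂)·DIC
At pH 7.62: [H⁺]/K1 = 10^-1.20 = 0.063096, K2/[H⁺] = 10^-2.68 = 0.0020893
α₁ = 1/(1 + 0.063096 + 0.0020893) = 1/1.0652 = 0.9388; α₂ = α₁·K2/[H⁺] = 0.001961
α₁ + 2α₂ = 0.9427
CA = 0.9427 × 0.796 = 0.750 mmol/L

CA = 0.750 mmol/L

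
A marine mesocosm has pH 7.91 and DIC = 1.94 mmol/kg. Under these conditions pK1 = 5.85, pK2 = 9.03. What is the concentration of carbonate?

α₂ = 1 / (1 + [H⁺]/K2 + [H⁺]²/(K1K2)) = 1 / (1 + 10^+1.12 + 10^-0.94)
   = 1 / (1 + 13.183 + 0.11482) = 1/14.297 = 0.06994
[CO3²⁻] = α₂ × DIC = 0.06994 × 1.94 = 0.136 mmol/kg

[CO3²⁻] = 0.136 mmol/kg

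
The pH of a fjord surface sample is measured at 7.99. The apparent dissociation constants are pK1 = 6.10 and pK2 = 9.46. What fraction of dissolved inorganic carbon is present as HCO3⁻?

α₁ = 1 / (1 + [H⁺]/K1 + K2/[H⁺]) = 1 / (1 + 10^-1.89 + 10^-1.47)
   = 1 / (1 + 0.012882 + 0.033884) = 1/1.0468 = 0.9553

α₁ = 0.955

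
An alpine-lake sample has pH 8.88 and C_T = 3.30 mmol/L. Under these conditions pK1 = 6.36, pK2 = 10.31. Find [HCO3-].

[HCO3⁻] = 3.17 mmol/L

α₁ = 1 / (1 + [H⁺]/K1 + K2/[H⁺]) = 1 / (1 + 10^-2.52 + 10^-1.43)
   = 1 / (1 + 0.0030200 + 0.037154) = 1/1.0402 = 0.9614
[HCO3⁻] = α₁ × DIC = 0.9614 × 3.30 = 3.17 mmol/L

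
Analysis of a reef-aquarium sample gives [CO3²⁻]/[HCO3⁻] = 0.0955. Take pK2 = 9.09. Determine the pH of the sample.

pH = 8.07

From K2 = [H⁺][CO3²⁻]/[HCO3⁻]:  pH = pK2 + log₁₀([CO3²⁻]/[HCO3⁻])
log₁₀(0.0955) = -1.020
pH = 9.09 + (-1.020) = 8.07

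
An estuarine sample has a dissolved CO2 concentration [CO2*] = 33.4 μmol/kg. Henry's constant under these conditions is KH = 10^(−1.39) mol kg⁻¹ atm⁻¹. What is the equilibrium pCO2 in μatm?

pCO2 = 820 μatm

KH = 10^(−1.39) = 4.074×10^-2 mol kg⁻¹ atm⁻¹
pCO2 = [CO2*]/KH = 33.4×10^-6 / 4.074×10^-2 = 8.20×10^-4 atm = 820 μatm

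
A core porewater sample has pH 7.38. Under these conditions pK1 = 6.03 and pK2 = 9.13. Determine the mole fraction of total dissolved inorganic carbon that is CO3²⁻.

α₂ = 1 / (1 + [H⁺]/K2 + [H⁺]²/(K1K2)) = 1 / (1 + 10^+1.75 + 10^+0.40)
   = 1 / (1 + 56.234 + 2.5119) = 1/59.746 = 0.01674

α₂ = 0.0167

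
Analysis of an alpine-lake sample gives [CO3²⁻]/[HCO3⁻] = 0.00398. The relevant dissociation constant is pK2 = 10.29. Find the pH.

From K2 = [H⁺][CO3²⁻]/[HCO3⁻]:  pH = pK2 + log₁₀([CO3²⁻]/[HCO3⁻])
log₁₀(0.00398) = -2.400
pH = 10.29 + (-2.400) = 7.89

pH = 7.89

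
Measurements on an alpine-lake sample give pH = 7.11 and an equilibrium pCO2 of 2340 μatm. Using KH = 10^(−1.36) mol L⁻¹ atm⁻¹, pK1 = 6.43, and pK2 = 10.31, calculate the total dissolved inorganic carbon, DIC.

[CO2*] = KH · pCO2 = 10^(−1.36) × 2340×10^-6 = 1.021×10^-4 mol/L
α₀ = 1/(1 + K1/[H⁺] + K1K2/[H⁺]²) = 1/(1 + 10^+0.68 + 10^-2.52) = 0.1727
DIC = [CO2*]/α₀ = 1.021×10^-4 / 0.1727 = 0.591 mmol/L

DIC = 0.591 mmol/L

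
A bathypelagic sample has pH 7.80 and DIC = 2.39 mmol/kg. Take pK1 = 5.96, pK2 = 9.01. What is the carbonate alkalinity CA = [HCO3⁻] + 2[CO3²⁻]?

CA = [HCO3⁻] + 2[CO3²⁻] = (α₁ + 2α₂)·DIC
At pH 7.80: [H⁺]/K1 = 10^-1.84 = 0.014454, K2/[H⁺] = 10^-1.21 = 0.061660
α₁ = 1/(1 + 0.014454 + 0.061660) = 1/1.0761 = 0.9293; α₂ = α₁·K2/[H⁺] = 0.05730
α₁ + 2α₂ = 1.0439
CA = 1.0439 × 2.39 = 2.49 mmol/kg

CA = 2.49 mmol/kg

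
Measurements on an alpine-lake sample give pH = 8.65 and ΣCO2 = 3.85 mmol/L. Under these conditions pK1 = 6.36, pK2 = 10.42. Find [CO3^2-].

α₂ = 1 / (1 + [H⁺]/K2 + [H⁺]²/(K1K2)) = 1 / (1 + 10^+1.77 + 10^-0.52)
   = 1 / (1 + 58.884 + 0.30200) = 1/60.186 = 0.01662
[CO3²⁻] = α₂ × DIC = 0.01662 × 3.85 = 0.0640 mmol/L

[CO3²⁻] = 0.0640 mmol/L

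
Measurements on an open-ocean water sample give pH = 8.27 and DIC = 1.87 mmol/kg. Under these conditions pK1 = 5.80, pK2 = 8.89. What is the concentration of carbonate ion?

α₂ = 1 / (1 + [H⁺]/K2 + [H⁺]²/(K1K2)) = 1 / (1 + 10^+0.62 + 10^-1.85)
   = 1 / (1 + 4.1687 + 0.014125) = 1/5.1828 = 0.1929
[CO3²⁻] = α₂ × DIC = 0.1929 × 1.87 = 0.361 mmol/kg

[CO3²⁻] = 0.361 mmol/kg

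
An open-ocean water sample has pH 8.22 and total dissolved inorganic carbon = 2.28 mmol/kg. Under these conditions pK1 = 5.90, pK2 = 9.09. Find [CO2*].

α₀ = 1 / (1 + K1/[H⁺] + K1K2/[H⁺]²) = 1 / (1 + 10^+2.32 + 10^+1.45)
   = 1 / (1 + 208.93 + 28.184) = 1/238.11 = 0.004200
[CO2*] = α₀ × DIC = 0.004200 × 2.28 = 0.00958 mmol/kg = 9.58 μmol/kg

[CO2*] = 9.58 μmol/kg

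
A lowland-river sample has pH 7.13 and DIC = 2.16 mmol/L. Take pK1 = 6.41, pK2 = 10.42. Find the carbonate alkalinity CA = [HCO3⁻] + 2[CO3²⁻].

CA = [HCO3⁻] + 2[CO3²⁻] = (α₁ + 2α₂)·DIC
At pH 7.13: [H⁺]/K1 = 10^-0.72 = 0.19055, K2/[H⁺] = 10^-3.29 = 0.00051286
α₁ = 1/(1 + 0.19055 + 0.00051286) = 1/1.1911 = 0.8396; α₂ = α₁·K2/[H⁺] = 0.0004306
α₁ + 2α₂ = 0.8405
CA = 0.8405 × 2.16 = 1.82 mmol/L

CA = 1.82 mmol/L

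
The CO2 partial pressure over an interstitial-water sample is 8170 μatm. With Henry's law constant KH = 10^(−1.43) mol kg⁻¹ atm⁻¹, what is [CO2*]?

[CO2*] = 304 μmol/kg

KH = 10^(−1.43) = 3.715×10^-2 mol kg⁻¹ atm⁻¹
[CO2*] = KH · pCO2 = 3.715×10^-2 × 8170×10^-6 atm = 3.04×10^-4 mol/kg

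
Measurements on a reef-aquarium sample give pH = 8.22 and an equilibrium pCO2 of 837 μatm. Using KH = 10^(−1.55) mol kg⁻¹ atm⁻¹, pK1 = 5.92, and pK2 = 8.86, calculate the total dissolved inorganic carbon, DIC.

[CO2*] = KH · pCO2 = 10^(−1.55) × 837×10^-6 = 2.359×10^-5 mol/kg
α₀ = 1/(1 + K1/[H⁺] + K1K2/[H⁺]²) = 1/(1 + 10^+2.30 + 10^+1.66) = 0.004061
DIC = [CO2*]/α₀ = 2.359×10^-5 / 0.004061 = 5.81 mmol/kg

DIC = 5.81 mmol/kg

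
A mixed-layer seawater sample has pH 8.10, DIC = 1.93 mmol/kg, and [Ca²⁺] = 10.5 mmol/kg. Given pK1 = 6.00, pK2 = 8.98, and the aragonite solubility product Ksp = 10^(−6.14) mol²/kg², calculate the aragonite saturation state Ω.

Ω = 3.24

α₂ = 1 / (1 + [H⁺]/K2 + [H⁺]²/(K1K2)) = 1 / (1 + 10^+0.88 + 10^-1.22)
   = 1 / (1 + 7.5858 + 0.060256) = 1/8.6460 = 0.1157
[CO3²⁻] = α₂ × DIC = 0.1157 × 1.93 = 0.2232 mmol/kg
Ksp = 10^(−6.14) = 7.244×10^-7
Ω = [Ca²⁺][CO3²⁻]/Ksp = (10.5×10^-3)(2.232×10^-4) / 7.244×10^-7 = 3.24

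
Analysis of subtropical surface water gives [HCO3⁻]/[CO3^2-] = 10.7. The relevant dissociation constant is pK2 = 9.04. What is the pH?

From K2 = [H⁺][CO3^2-]/[HCO3⁻]:  pH = pK2 − log₁₀([HCO3⁻]/[CO3^2-])
log₁₀(10.7) = +1.029
pH = 9.04 − (+1.029) = 8.01

pH = 8.01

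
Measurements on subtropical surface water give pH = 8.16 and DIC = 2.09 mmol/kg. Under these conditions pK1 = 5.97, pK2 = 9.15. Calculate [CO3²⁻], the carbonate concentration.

α₂ = 1 / (1 + [H⁺]/K2 + [H⁺]²/(K1K2)) = 1 / (1 + 10^+0.99 + 10^-1.20)
   = 1 / (1 + 9.7724 + 0.063096) = 1/10.835 = 0.09229
[CO3²⁻] = α₂ × DIC = 0.09229 × 2.09 = 0.193 mmol/kg

[CO3²⁻] = 0.193 mmol/kg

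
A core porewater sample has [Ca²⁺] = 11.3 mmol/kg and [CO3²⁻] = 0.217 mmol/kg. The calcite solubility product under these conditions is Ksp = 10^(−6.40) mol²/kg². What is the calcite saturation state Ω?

Ω = 6.16

Ksp = 10^(−6.40) = 3.981×10^-7
Ω = [Ca²⁺][CO3²⁻]/Ksp = (11.3×10^-3)(0.217×10^-3) / 3.981×10^-7 = 6.16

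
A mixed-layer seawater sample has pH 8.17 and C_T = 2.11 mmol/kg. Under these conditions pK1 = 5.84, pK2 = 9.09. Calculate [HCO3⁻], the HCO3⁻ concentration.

α₁ = 1 / (1 + [H⁺]/K1 + K2/[H⁺]) = 1 / (1 + 10^-2.33 + 10^-0.92)
   = 1 / (1 + 0.0046774 + 0.12023) = 1/1.1249 = 0.8890
[HCO3⁻] = α₁ × DIC = 0.8890 × 2.11 = 1.88 mmol/kg

[HCO3⁻] = 1.88 mmol/kg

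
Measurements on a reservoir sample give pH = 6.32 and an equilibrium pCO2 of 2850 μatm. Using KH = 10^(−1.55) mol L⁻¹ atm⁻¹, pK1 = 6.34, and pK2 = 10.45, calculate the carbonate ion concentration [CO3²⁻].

[CO3²⁻] = 0.00569 μmol/L

[CO2*] = KH · pCO2 = 10^(−1.55) × 2850×10^-6 = 8.032×10^-5 mol/L
α₀ = 1/(1 + K1/[H⁺] + K1K2/[H⁺]²) = 1/(1 + 10^-0.02 + 10^-4.15) = 0.5115
DIC = [CO2*]/α₀ = 8.032×10^-5 / 0.5115 = 0.1570 mmol/L
[CO3²⁻] = α₂·DIC; α₂ = 3.621×10^-5, so [CO3²⁻] = 3.621×10^-5 × 0.1570 = 5.69×10^-6 mmol/L = 0.00569 μmol/L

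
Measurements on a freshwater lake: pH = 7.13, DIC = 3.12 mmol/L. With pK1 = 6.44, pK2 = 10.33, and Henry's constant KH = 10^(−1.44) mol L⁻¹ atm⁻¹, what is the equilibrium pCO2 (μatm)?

α₀ = 1 / (1 + K1/[H⁺] + K1K2/[H⁺]²) = 1 / (1 + 10^+0.69 + 10^-2.51)
   = 1 / (1 + 4.8978 + 0.0030903) = 1/5.9009 = 0.1695
[CO2*] = α₀ × DIC = 0.1695 × 3.12 = 0.5287 mmol/L
pCO2 = [CO2*]/KH = 5.287×10^-4 / 3.631×10^-2 = 1.46×10^4 μatm

pCO2 = 1.46×10^4 μatm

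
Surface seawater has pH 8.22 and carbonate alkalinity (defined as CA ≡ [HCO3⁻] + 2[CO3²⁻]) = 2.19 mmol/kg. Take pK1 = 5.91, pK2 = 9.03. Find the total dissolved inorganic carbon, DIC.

CA = [HCO3⁻] + 2[CO3²⁻] = (α₁ + 2α₂)·DIC
At pH 8.22: [H⁺]/K1 = 10^-2.31 = 0.0048978, K2/[H⁺] = 10^-0.81 = 0.15488
α₁ = 1/(1 + 0.0048978 + 0.15488) = 1/1.1598 = 0.8622; α₂ = α₁·K2/[H⁺] = 0.1335
α₁ + 2α₂ = 1.1293
DIC = CA / (α₁ + 2α₂) = 2.19 / 1.1293 = 1.94 mmol/kg

DIC = 1.94 mmol/kg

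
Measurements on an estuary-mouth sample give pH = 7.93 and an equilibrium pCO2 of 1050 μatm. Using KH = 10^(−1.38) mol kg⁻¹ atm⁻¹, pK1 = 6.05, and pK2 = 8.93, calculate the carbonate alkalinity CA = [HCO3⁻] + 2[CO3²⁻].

CA = 3.98 mmol/kg

[CO2*] = KH · pCO2 = 10^(−1.38) × 1050×10^-6 = 4.377×10^-5 mol/kg
α₀ = 1/(1 + K1/[H⁺] + K1K2/[H⁺]²) = 1/(1 + 10^+1.88 + 10^+0.88) = 0.01184
DIC = [CO2*]/α₀ = 4.377×10^-5 / 0.01184 = 3.696 mmol/kg
CA = (α₁ + 2α₂)·DIC = (0.8983 + 2×0.08983) × 3.696 = 3.98 mmol/kg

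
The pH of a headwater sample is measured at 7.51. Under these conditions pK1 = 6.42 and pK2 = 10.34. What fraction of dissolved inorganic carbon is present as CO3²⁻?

α₂ = 0.00137

α₂ = 1 / (1 + [H⁺]/K2 + [H⁺]²/(K1K2)) = 1 / (1 + 10^+2.83 + 10^+1.74)
   = 1 / (1 + 676.08 + 54.954) = 1/732.04 = 0.001366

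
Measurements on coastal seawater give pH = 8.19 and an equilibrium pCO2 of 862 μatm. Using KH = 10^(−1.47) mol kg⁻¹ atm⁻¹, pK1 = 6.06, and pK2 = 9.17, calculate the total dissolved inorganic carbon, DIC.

DIC = 4.38 mmol/kg

[CO2*] = KH · pCO2 = 10^(−1.47) × 862×10^-6 = 2.921×10^-5 mol/kg
α₀ = 1/(1 + K1/[H⁺] + K1K2/[H⁺]²) = 1/(1 + 10^+2.13 + 10^+1.15) = 0.006666
DIC = [CO2*]/α₀ = 2.921×10^-5 / 0.006666 = 4.38 mmol/kg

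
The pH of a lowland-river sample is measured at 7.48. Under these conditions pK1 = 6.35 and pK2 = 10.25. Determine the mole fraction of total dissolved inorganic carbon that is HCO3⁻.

α₁ = 1 / (1 + [H⁺]/K1 + K2/[H⁺]) = 1 / (1 + 10^-1.13 + 10^-2.77)
   = 1 / (1 + 0.074131 + 0.0016982) = 1/1.0758 = 0.9295

α₁ = 0.930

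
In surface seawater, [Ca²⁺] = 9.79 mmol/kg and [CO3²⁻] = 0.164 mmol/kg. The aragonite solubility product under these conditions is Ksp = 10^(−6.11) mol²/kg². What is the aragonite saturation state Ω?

Ksp = 10^(−6.11) = 7.762×10^-7
Ω = [Ca²⁺][CO3²⁻]/Ksp = (9.79×10^-3)(0.164×10^-3) / 7.762×10^-7 = 2.07

Ω = 2.07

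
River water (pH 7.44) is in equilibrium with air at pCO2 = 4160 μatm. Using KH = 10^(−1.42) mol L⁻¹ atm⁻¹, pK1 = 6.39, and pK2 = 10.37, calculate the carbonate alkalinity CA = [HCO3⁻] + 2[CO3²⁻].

[CO2*] = KH · pCO2 = 10^(−1.42) × 4160×10^-6 = 1.582×10^-4 mol/L
α₀ = 1/(1 + K1/[H⁺] + K1K2/[H⁺]²) = 1/(1 + 10^+1.05 + 10^-1.88) = 0.08174
DIC = [CO2*]/α₀ = 1.582×10^-4 / 0.08174 = 1.935 mmol/L
CA = (α₁ + 2α₂)·DIC = (0.9172 + 2×0.001078) × 1.935 = 1.78 mmol/L

CA = 1.78 mmol/L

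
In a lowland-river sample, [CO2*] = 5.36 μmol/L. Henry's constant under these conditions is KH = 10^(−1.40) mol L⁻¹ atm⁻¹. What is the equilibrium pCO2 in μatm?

KH = 10^(−1.40) = 3.981×10^-2 mol L⁻¹ atm⁻¹
pCO2 = [CO2*]/KH = 5.36×10^-6 / 3.981×10^-2 = 1.35×10^-4 atm = 135 μatm

pCO2 = 135 μatm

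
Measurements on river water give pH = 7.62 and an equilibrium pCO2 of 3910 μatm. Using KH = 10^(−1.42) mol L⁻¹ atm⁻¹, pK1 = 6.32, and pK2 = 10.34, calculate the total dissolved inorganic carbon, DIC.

[CO2*] = KH · pCO2 = 10^(−1.42) × 3910×10^-6 = 1.487×10^-4 mol/L
α₀ = 1/(1 + K1/[H⁺] + K1K2/[H⁺]²) = 1/(1 + 10^+1.30 + 10^-1.42) = 0.04764
DIC = [CO2*]/α₀ = 1.487×10^-4 / 0.04764 = 3.12 mmol/L

DIC = 3.12 mmol/L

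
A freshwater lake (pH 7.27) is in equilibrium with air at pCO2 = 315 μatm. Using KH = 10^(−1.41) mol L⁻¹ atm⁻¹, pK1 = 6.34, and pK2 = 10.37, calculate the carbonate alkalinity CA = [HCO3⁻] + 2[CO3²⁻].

CA = 0.104 mmol/L

[CO2*] = KH · pCO2 = 10^(−1.41) × 315×10^-6 = 1.225×10^-5 mol/L
α₀ = 1/(1 + K1/[H⁺] + K1K2/[H⁺]²) = 1/(1 + 10^+0.93 + 10^-2.17) = 0.1051
DIC = [CO2*]/α₀ = 1.225×10^-5 / 0.1051 = 0.1166 mmol/L
CA = (α₁ + 2α₂)·DIC = (0.8942 + 2×0.0007103) × 0.1166 = 0.104 mmol/L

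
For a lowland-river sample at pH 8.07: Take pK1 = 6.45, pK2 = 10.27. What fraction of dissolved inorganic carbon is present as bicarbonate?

α₁ = 0.971

α₁ = 1 / (1 + [H⁺]/K1 + K2/[H⁺]) = 1 / (1 + 10^-1.62 + 10^-2.20)
   = 1 / (1 + 0.023988 + 0.0063096) = 1/1.0303 = 0.9706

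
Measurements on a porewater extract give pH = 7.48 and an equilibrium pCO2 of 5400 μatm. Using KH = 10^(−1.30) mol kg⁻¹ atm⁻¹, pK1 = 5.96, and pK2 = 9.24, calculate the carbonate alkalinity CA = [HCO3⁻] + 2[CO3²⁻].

CA = 9.27 mmol/kg

[CO2*] = KH · pCO2 = 10^(−1.30) × 5400×10^-6 = 2.706×10^-4 mol/kg
α₀ = 1/(1 + K1/[H⁺] + K1K2/[H⁺]²) = 1/(1 + 10^+1.52 + 10^-0.24) = 0.02883
DIC = [CO2*]/α₀ = 2.706×10^-4 / 0.02883 = 9.388 mmol/kg
CA = (α₁ + 2α₂)·DIC = (0.9546 + 2×0.01659) × 9.388 = 9.27 mmol/kg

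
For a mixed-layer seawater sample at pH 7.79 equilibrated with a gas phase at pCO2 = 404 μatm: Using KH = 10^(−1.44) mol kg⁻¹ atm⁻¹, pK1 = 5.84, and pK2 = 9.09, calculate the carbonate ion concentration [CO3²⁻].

[CO2*] = KH · pCO2 = 10^(−1.44) × 404×10^-6 = 1.467×10^-5 mol/kg
α₀ = 1/(1 + K1/[H⁺] + K1K2/[H⁺]²) = 1/(1 + 10^+1.95 + 10^+0.65) = 0.01057
DIC = [CO2*]/α₀ = 1.467×10^-5 / 0.01057 = 1.388 mmol/kg
[CO3²⁻] = α₂·DIC; α₂ = 0.04722, so [CO3²⁻] = 0.04722 × 1.388 = 0.0655 mmol/kg

[CO3²⁻] = 0.0655 mmol/kg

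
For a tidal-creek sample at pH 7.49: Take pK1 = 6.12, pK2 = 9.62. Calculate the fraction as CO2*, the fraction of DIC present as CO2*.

α₀ = 1 / (1 + K1/[H⁺] + K1K2/[H⁺]²) = 1 / (1 + 10^+1.37 + 10^-0.76)
   = 1 / (1 + 23.442 + 0.17378) = 1/24.616 = 0.04062

α₀ = 0.0406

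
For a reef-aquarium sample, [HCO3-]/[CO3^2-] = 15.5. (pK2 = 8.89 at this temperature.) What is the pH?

From K2 = [H⁺][CO3^2-]/[HCO3-]:  pH = pK2 − log₁₀([HCO3-]/[CO3^2-])
log₁₀(15.5) = +1.190
pH = 8.89 − (+1.190) = 7.70

pH = 7.70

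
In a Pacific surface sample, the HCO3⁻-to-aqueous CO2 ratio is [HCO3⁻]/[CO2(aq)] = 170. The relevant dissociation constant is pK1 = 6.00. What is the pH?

pH = 8.23

From K1 = [H⁺][HCO3⁻]/[CO2(aq)]:  pH = pK1 + log₁₀([HCO3⁻]/[CO2(aq)])
log₁₀(170) = +2.230
pH = 6.00 + (+2.230) = 8.23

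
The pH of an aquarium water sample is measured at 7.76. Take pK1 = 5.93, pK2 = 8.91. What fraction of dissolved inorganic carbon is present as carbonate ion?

α₂ = 1 / (1 + [H⁺]/K2 + [H⁺]²/(K1K2)) = 1 / (1 + 10^+1.15 + 10^-0.68)
   = 1 / (1 + 14.125 + 0.20893) = 1/15.334 = 0.06521

α₂ = 0.0652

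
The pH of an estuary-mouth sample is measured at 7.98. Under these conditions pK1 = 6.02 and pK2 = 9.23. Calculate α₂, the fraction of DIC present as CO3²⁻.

α₂ = 0.0527

α₂ = 1 / (1 + [H⁺]/K2 + [H⁺]²/(K1K2)) = 1 / (1 + 10^+1.25 + 10^-0.71)
   = 1 / (1 + 17.783 + 0.19498) = 1/18.978 = 0.05269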